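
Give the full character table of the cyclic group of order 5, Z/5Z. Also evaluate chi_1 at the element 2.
Character table of Z/5Z (irreps indexed chi_0,...,chi_4 with chi_k(m) = zeta_5^(k*m), zeta_5 = exp(2*pi*i/5)):
  irrep \ class  {0} (size 1)  {1} (size 1)    {2} (size 1)    {3} (size 1)    {4} (size 1)  
  chi_0          1             1               1               1               1             
  chi_1          1             exp(2*I*pi/5)   exp(4*I*pi/5)   exp(-4*I*pi/5)  exp(-2*I*pi/5)
  chi_2          1             exp(4*I*pi/5)   exp(-2*I*pi/5)  exp(2*I*pi/5)   exp(-4*I*pi/5)
  chi_3          1             exp(-4*I*pi/5)  exp(2*I*pi/5)   exp(-2*I*pi/5)  exp(4*I*pi/5) 
  chi_4          1             exp(-2*I*pi/5)  exp(-4*I*pi/5)  exp(4*I*pi/5)   exp(2*I*pi/5) 

Spot check: chi_1(2) = zeta_5^(1*2) = zeta_5^2 = exp(4*I*pi/5).

Why: Z/5Z is abelian, so all 5 irreducible complex representations are 1-dimensional. They are given by chi_k(m) = zeta_5^(k*m) for k = 0,...,4. Row orthogonality: sum_m chi_k(m) conj(chi_l(m)) = 5 * [k = l].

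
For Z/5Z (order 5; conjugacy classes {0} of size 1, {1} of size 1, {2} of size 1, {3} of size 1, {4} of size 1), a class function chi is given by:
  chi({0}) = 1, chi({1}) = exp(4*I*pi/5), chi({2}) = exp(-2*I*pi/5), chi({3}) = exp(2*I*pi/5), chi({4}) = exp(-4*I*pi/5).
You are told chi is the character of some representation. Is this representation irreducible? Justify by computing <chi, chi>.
Irreducible: <chi, chi> = 1.

Why: <chi, chi> = (1/|G|) sum_C |C| * |chi(C)|^2 = (1/5)[1*|1|^2 + 1*|exp(4*I*pi/5)|^2 + 1*|exp(-2*I*pi/5)|^2 + 1*|exp(2*I*pi/5)|^2 + 1*|exp(-4*I*pi/5)|^2]
  = (1/5)[(1) + (1) + (1) + (1) + (1)] = 5/5 = 1.
(Exp terms are combined using exp(i*s)*conj(exp(i*t)) = exp(i*(s-t)), and sums of them are collapsed using the identity that for every m > 1 the m distinct m-th roots of unity sum to 0, e.g. 1 + exp(2*I*pi/3) + exp(-2*I*pi/3) = 0.)
A character is irreducible iff <chi, chi> = 1, so this representation is irreducible.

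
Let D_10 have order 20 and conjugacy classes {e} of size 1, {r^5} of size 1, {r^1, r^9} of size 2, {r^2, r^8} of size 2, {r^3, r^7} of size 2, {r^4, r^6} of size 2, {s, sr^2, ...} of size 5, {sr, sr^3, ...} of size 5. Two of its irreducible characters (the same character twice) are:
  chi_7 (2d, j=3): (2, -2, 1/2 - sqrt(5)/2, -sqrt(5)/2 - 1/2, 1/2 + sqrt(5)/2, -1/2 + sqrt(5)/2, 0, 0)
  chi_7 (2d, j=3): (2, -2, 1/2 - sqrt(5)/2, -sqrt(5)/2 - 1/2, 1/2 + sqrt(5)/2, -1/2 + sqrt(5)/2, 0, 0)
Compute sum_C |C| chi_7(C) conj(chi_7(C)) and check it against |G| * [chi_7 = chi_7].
Sum = 20 = |G| = 20; so <chi_7, chi_7> = 1 (norm-1 confirms irreducibility).

Details: Compute term by term over conjugacy classes (|C| * chi_7(C) * conj(chi_7(C))):
  1*(2)*conj(2) + 1*(-2)*conj(-2) + 2*(1/2 - sqrt(5)/2)*conj(1/2 - sqrt(5)/2) + 2*(-sqrt(5)/2 - 1/2)*conj(-sqrt(5)/2 - 1/2) + 2*(1/2 + sqrt(5)/2)*conj(1/2 + sqrt(5)/2) + 2*(-1/2 + sqrt(5)/2)*conj(-1/2 + sqrt(5)/2) + 5*(0)*conj(0) + 5*(0)*conj(0)
  = (4) + (4) + (3 - sqrt(5)) + (sqrt(5) + 3) + (sqrt(5) + 3) + (3 - sqrt(5)) + (0) + (0)
  = 20.
Dividing by |G| = 20 gives 20/20 = 1, matching the row-orthogonality relation <chi_7, chi_7> = [chi_7 = chi_7].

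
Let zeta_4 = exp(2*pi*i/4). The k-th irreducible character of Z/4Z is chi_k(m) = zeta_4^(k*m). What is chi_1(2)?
chi_1(2) = zeta_4^2 = -1

Derivation: chi_1(2) = zeta_4^(1*2) = zeta_4^2. Since zeta_4^4 = 1, this equals zeta_4^2 = exp(2*pi*i*2/4) = -1.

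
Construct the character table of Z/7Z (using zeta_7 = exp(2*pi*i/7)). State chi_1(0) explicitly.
Character table of Z/7Z (irreps indexed chi_0,...,chi_6 with chi_k(m) = zeta_7^(k*m), zeta_7 = exp(2*pi*i/7)):
  irrep \ class  {0} (size 1)  {1} (size 1)    {2} (size 1)    {3} (size 1)    {4} (size 1)    {5} (size 1)    {6} (size 1)  
  chi_0          1             1               1               1               1               1               1             
  chi_1          1             exp(2*I*pi/7)   exp(4*I*pi/7)   exp(6*I*pi/7)   exp(-6*I*pi/7)  exp(-4*I*pi/7)  exp(-2*I*pi/7)
  chi_2          1             exp(4*I*pi/7)   exp(-6*I*pi/7)  exp(-2*I*pi/7)  exp(2*I*pi/7)   exp(6*I*pi/7)   exp(-4*I*pi/7)
  chi_3          1             exp(6*I*pi/7)   exp(-2*I*pi/7)  exp(4*I*pi/7)   exp(-4*I*pi/7)  exp(2*I*pi/7)   exp(-6*I*pi/7)
  chi_4          1             exp(-6*I*pi/7)  exp(2*I*pi/7)   exp(-4*I*pi/7)  exp(4*I*pi/7)   exp(-2*I*pi/7)  exp(6*I*pi/7) 
  chi_5          1             exp(-4*I*pi/7)  exp(6*I*pi/7)   exp(2*I*pi/7)   exp(-2*I*pi/7)  exp(-6*I*pi/7)  exp(4*I*pi/7) 
  chi_6          1             exp(-2*I*pi/7)  exp(-4*I*pi/7)  exp(-6*I*pi/7)  exp(6*I*pi/7)   exp(4*I*pi/7)   exp(2*I*pi/7) 

Spot check: chi_1(0) = zeta_7^(1*0) = zeta_7^0 = 1.

Proof sketch: Z/7Z is abelian, so all 7 irreducible complex representations are 1-dimensional. They are given by chi_k(m) = zeta_7^(k*m) for k = 0,...,6. Row orthogonality: sum_m chi_k(m) conj(chi_l(m)) = 7 * [k = l].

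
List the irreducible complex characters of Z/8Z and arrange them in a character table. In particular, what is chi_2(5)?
Character table of Z/8Z (irreps indexed chi_0,...,chi_7 with chi_k(m) = zeta_8^(k*m), zeta_8 = exp(2*pi*i/8)):
  irrep \ class  {0} (size 1)  {1} (size 1)    {2} (size 1)  {3} (size 1)    {4} (size 1)  {5} (size 1)    {6} (size 1)  {7} (size 1)  
  chi_0          1             1               1             1               1             1               1             1             
  chi_1          1             exp(I*pi/4)     I             exp(3*I*pi/4)   -1            exp(-3*I*pi/4)  -I            exp(-I*pi/4)  
  chi_2          1             I               -1            -I              1             I               -1            -I            
  chi_3          1             exp(3*I*pi/4)   -I            exp(I*pi/4)     -1            exp(-I*pi/4)    I             exp(-3*I*pi/4)
  chi_4          1             -1              1             -1              1             -1              1             -1            
  chi_5          1             exp(-3*I*pi/4)  I             exp(-I*pi/4)    -1            exp(I*pi/4)     -I            exp(3*I*pi/4) 
  chi_6          1             -I              -1            I               1             -I              -1            I             
  chi_7          1             exp(-I*pi/4)    -I            exp(-3*I*pi/4)  -1            exp(3*I*pi/4)   I             exp(I*pi/4)   

Spot check: chi_2(5) = zeta_8^(2*5) = zeta_8^10 = I.

Argument: Z/8Z is abelian, so all 8 irreducible complex representations are 1-dimensional. They are given by chi_k(m) = zeta_8^(k*m) for k = 0,...,7. Row orthogonality: sum_m chi_k(m) conj(chi_l(m)) = 8 * [k = l].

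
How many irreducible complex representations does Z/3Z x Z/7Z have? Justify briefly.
21

Justification: The number of irreducible complex representations of a finite group equals its number of conjugacy classes. Z/3Z x Z/7Z is abelian of order 21, so every element is its own conjugacy class: 21 classes, so Z/3Z x Z/7Z (order 21) has exactly 21 irreducible complex representations.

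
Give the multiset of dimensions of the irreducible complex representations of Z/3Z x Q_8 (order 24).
Dimensions: 1, 1, 1, 1, 1, 1, 1, 1, 1, 1, 1, 1, 2, 2, 2

There are 15 irreducibles (= number of conjugacy classes). Their dimensions d_i satisfy sum d_i^2 = |G| = 24: 1 + 1 + 1 + 1 + 1 + 1 + 1 + 1 + 1 + 1 + 1 + 1 + 4 + 4 + 4 = 24. (For the product with Z/3Z: each of the 3 1-dim characters of Z/3Z tensors with each irrep of Q_8, giving 3 copies of each Q_8-dimension.)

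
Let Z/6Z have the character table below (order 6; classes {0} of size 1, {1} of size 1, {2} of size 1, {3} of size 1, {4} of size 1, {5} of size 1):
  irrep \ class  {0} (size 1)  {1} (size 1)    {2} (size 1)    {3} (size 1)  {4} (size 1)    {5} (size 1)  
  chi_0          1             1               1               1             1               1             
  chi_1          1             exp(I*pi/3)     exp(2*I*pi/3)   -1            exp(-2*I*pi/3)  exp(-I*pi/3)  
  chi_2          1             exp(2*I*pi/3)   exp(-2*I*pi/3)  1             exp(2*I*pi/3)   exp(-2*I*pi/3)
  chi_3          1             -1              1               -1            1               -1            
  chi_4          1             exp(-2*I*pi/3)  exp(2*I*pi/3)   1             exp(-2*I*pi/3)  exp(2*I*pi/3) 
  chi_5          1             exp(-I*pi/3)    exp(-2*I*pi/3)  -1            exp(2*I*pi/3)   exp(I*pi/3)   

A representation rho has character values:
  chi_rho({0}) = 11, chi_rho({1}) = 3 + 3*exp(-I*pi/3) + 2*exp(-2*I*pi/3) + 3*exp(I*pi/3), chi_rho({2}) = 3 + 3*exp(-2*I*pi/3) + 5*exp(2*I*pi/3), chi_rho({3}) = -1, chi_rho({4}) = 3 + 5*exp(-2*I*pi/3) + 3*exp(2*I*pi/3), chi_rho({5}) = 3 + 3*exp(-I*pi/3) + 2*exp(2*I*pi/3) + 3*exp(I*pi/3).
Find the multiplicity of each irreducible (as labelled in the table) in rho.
Multiplicities: chi_0: 3, chi_1: 3, chi_2: 0, chi_3: 0, chi_4: 2, chi_5: 3.

Reasoning: Use <chi_rho, chi> = (1/|G|) sum_C |C| * chi_rho(C) * conj(chi(C)) with |G| = 6 for each irreducible chi in the table:
  <chi_rho, chi_0> = (1/6)[1*(11)*conj(1) + 1*(3 + 3*exp(-I*pi/3) + 2*exp(-2*I*pi/3) + 3*exp(I*pi/3))*conj(1) + 1*(3 + 3*exp(-2*I*pi/3) + 5*exp(2*I*pi/3))*conj(1) + 1*(-1)*conj(1) + 1*(3 + 5*exp(-2*I*pi/3) + 3*exp(2*I*pi/3))*conj(1) + 1*(3 + 3*exp(-I*pi/3) + 2*exp(2*I*pi/3) + 3*exp(I*pi/3))*conj(1)]
      = (1/6)[(11) + (3 + 3*exp(-I*pi/3) + 2*exp(-2*I*pi/3) + 3*exp(I*pi/3)) + (3 + 3*exp(-2*I*pi/3) + 5*exp(2*I*pi/3)) + (-1) + (3 + 5*exp(-2*I*pi/3) + 3*exp(2*I*pi/3)) + (3 + 3*exp(-I*pi/3) + 2*exp(2*I*pi/3) + 3*exp(I*pi/3))] = 18/6 = 3
  <chi_rho, chi_1> = (1/6)[1*(11)*conj(1) + 1*(3 + 3*exp(-I*pi/3) + 2*exp(-2*I*pi/3) + 3*exp(I*pi/3))*conj(exp(I*pi/3)) + 1*(3 + 3*exp(-2*I*pi/3) + 5*exp(2*I*pi/3))*conj(exp(2*I*pi/3)) + 1*(-1)*conj(-1) + 1*(3 + 5*exp(-2*I*pi/3) + 3*exp(2*I*pi/3))*conj(exp(-2*I*pi/3)) + 1*(3 + 3*exp(-I*pi/3) + 2*exp(2*I*pi/3) + 3*exp(I*pi/3))*conj(exp(-I*pi/3))]
      = (1/6)[(11) + (1 + 3*exp(-2*I*pi/3) + 3*exp(-I*pi/3)) + (2) + (1) + (2) + (1 + 3*exp(2*I*pi/3) + 3*exp(I*pi/3))] = 18/6 = 3
  <chi_rho, chi_2> = (1/6)[1*(11)*conj(1) + 1*(3 + 3*exp(-I*pi/3) + 2*exp(-2*I*pi/3) + 3*exp(I*pi/3))*conj(exp(2*I*pi/3)) + 1*(3 + 3*exp(-2*I*pi/3) + 5*exp(2*I*pi/3))*conj(exp(-2*I*pi/3)) + 1*(-1)*conj(1) + 1*(3 + 5*exp(-2*I*pi/3) + 3*exp(2*I*pi/3))*conj(exp(2*I*pi/3)) + 1*(3 + 3*exp(-I*pi/3) + 2*exp(2*I*pi/3) + 3*exp(I*pi/3))*conj(exp(-2*I*pi/3))]
      = (1/6)[(11) + (-3 + 3*exp(-2*I*pi/3) + 3*exp(-I*pi/3) + 2*exp(2*I*pi/3)) + (3 + 5*exp(-2*I*pi/3) + 3*exp(2*I*pi/3)) + (-1) + (3 + 3*exp(-2*I*pi/3) + 5*exp(2*I*pi/3)) + (-3 + 2*exp(-2*I*pi/3) + 3*exp(2*I*pi/3) + 3*exp(I*pi/3))] = 0/6 = 0
  <chi_rho, chi_3> = (1/6)[1*(11)*conj(1) + 1*(3 + 3*exp(-I*pi/3) + 2*exp(-2*I*pi/3) + 3*exp(I*pi/3))*conj(-1) + 1*(3 + 3*exp(-2*I*pi/3) + 5*exp(2*I*pi/3))*conj(1) + 1*(-1)*conj(-1) + 1*(3 + 5*exp(-2*I*pi/3) + 3*exp(2*I*pi/3))*conj(1) + 1*(3 + 3*exp(-I*pi/3) + 2*exp(2*I*pi/3) + 3*exp(I*pi/3))*conj(-1)]
      = (1/6)[(11) + (-3 - 3*exp(I*pi/3) - 2*exp(-2*I*pi/3) - 3*exp(-I*pi/3)) + (3 + 3*exp(-2*I*pi/3) + 5*exp(2*I*pi/3)) + (1) + (3 + 5*exp(-2*I*pi/3) + 3*exp(2*I*pi/3)) + (-3 - 3*exp(I*pi/3) - 2*exp(2*I*pi/3) - 3*exp(-I*pi/3))] = 0/6 = 0
  <chi_rho, chi_4> = (1/6)[1*(11)*conj(1) + 1*(3 + 3*exp(-I*pi/3) + 2*exp(-2*I*pi/3) + 3*exp(I*pi/3))*conj(exp(-2*I*pi/3)) + 1*(3 + 3*exp(-2*I*pi/3) + 5*exp(2*I*pi/3))*conj(exp(2*I*pi/3)) + 1*(-1)*conj(1) + 1*(3 + 5*exp(-2*I*pi/3) + 3*exp(2*I*pi/3))*conj(exp(-2*I*pi/3)) + 1*(3 + 3*exp(-I*pi/3) + 2*exp(2*I*pi/3) + 3*exp(I*pi/3))*conj(exp(2*I*pi/3))]
      = (1/6)[(11) + (-1 + 3*exp(2*I*pi/3) + 3*exp(I*pi/3)) + (2) + (-1) + (2) + (-1 + 3*exp(-2*I*pi/3) + 3*exp(-I*pi/3))] = 12/6 = 2
  <chi_rho, chi_5> = (1/6)[1*(11)*conj(1) + 1*(3 + 3*exp(-I*pi/3) + 2*exp(-2*I*pi/3) + 3*exp(I*pi/3))*conj(exp(-I*pi/3)) + 1*(3 + 3*exp(-2*I*pi/3) + 5*exp(2*I*pi/3))*conj(exp(-2*I*pi/3)) + 1*(-1)*conj(-1) + 1*(3 + 5*exp(-2*I*pi/3) + 3*exp(2*I*pi/3))*conj(exp(2*I*pi/3)) + 1*(3 + 3*exp(-I*pi/3) + 2*exp(2*I*pi/3) + 3*exp(I*pi/3))*conj(exp(I*pi/3))]
      = (1/6)[(11) + (3 + 2*exp(-I*pi/3) + 3*exp(2*I*pi/3) + 3*exp(I*pi/3)) + (3 + 5*exp(-2*I*pi/3) + 3*exp(2*I*pi/3)) + (1) + (3 + 3*exp(-2*I*pi/3) + 5*exp(2*I*pi/3)) + (3 + 3*exp(-2*I*pi/3) + 3*exp(-I*pi/3) + 2*exp(I*pi/3))] = 18/6 = 3
(Exp terms are combined using exp(i*s)*conj(exp(i*t)) = exp(i*(s-t)), and sums of them are collapsed using the identity that for every m > 1 the m distinct m-th roots of unity sum to 0, e.g. 1 + exp(2*I*pi/3) + exp(-2*I*pi/3) = 0.)
Dimension check: dim(rho) = sum (mult * dim) = 3*1 + 3*1 + 0*1 + 0*1 + 2*1 + 3*1 = 11 = chi_rho(e) = 11.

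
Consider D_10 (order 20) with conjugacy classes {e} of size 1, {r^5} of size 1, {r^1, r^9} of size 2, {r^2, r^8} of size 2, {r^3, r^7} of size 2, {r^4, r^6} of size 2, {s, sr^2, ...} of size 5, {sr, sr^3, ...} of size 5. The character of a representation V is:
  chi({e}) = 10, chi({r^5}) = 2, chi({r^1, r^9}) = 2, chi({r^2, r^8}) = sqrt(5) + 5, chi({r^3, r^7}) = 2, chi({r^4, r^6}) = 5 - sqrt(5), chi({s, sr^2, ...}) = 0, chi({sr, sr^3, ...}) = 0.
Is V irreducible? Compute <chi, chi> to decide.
Not irreducible (reducible): <chi, chi> = 12 > 1.

Details: <chi, chi> = (1/|G|) sum_C |C| * |chi(C)|^2 = (1/20)[1*|10|^2 + 1*|2|^2 + 2*|2|^2 + 2*|sqrt(5) + 5|^2 + 2*|2|^2 + 2*|5 - sqrt(5)|^2 + 5*|0|^2 + 5*|0|^2]
  = (1/20)[(100) + (4) + (8) + (20*sqrt(5) + 60) + (8) + (60 - 20*sqrt(5)) + (0) + (0)] = 240/20 = 12.
A character is irreducible iff <chi, chi> = 1, so this representation is reducible.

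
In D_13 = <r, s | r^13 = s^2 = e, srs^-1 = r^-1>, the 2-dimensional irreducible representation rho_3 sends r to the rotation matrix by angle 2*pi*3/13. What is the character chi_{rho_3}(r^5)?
chi_{rho_3}(r^5) = 2*cos(2*pi*3*5/13) = 2*cos(30*pi/13)

Reasoning: rho_3(r^5) is rotation by angle 2*pi*3*5/13, whose trace is 2*cos(2*pi*3*5/13) = 2*cos(30*pi/13).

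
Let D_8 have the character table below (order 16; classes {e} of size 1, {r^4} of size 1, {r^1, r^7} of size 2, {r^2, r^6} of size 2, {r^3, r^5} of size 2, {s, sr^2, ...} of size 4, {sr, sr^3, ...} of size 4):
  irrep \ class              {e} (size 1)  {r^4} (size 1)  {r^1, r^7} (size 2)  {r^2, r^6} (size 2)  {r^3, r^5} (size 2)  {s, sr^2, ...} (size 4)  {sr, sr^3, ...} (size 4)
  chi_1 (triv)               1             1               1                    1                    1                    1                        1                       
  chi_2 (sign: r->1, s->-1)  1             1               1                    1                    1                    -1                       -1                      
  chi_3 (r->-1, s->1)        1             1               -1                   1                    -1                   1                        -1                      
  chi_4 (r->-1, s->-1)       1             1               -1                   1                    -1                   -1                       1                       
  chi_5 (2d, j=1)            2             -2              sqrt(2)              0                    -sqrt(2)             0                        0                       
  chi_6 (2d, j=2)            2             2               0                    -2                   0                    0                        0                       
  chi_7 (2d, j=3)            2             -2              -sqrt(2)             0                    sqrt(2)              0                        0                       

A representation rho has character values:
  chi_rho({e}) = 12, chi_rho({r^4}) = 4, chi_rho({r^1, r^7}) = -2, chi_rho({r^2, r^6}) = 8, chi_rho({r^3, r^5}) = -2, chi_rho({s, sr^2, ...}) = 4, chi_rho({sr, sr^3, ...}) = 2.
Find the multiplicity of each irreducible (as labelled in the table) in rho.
Multiplicities: chi_1: 3, chi_2: 0, chi_3: 3, chi_4: 2, chi_5: 1, chi_6: 0, chi_7: 1.

Justification: Use <chi_rho, chi> = (1/|G|) sum_C |C| * chi_rho(C) * conj(chi(C)) with |G| = 16 for each irreducible chi in the table:
  <chi_rho, chi_1> = (1/16)[1*(12)*conj(1) + 1*(4)*conj(1) + 2*(-2)*conj(1) + 2*(8)*conj(1) + 2*(-2)*conj(1) + 4*(4)*conj(1) + 4*(2)*conj(1)]
      = (1/16)[(12) + (4) + (-4) + (16) + (-4) + (16) + (8)] = 48/16 = 3
  <chi_rho, chi_2> = (1/16)[1*(12)*conj(1) + 1*(4)*conj(1) + 2*(-2)*conj(1) + 2*(8)*conj(1) + 2*(-2)*conj(1) + 4*(4)*conj(-1) + 4*(2)*conj(-1)]
      = (1/16)[(12) + (4) + (-4) + (16) + (-4) + (-16) + (-8)] = 0/16 = 0
  <chi_rho, chi_3> = (1/16)[1*(12)*conj(1) + 1*(4)*conj(1) + 2*(-2)*conj(-1) + 2*(8)*conj(1) + 2*(-2)*conj(-1) + 4*(4)*conj(1) + 4*(2)*conj(-1)]
      = (1/16)[(12) + (4) + (4) + (16) + (4) + (16) + (-8)] = 48/16 = 3
  <chi_rho, chi_4> = (1/16)[1*(12)*conj(1) + 1*(4)*conj(1) + 2*(-2)*conj(-1) + 2*(8)*conj(1) + 2*(-2)*conj(-1) + 4*(4)*conj(-1) + 4*(2)*conj(1)]
      = (1/16)[(12) + (4) + (4) + (16) + (4) + (-16) + (8)] = 32/16 = 2
  <chi_rho, chi_5> = (1/16)[1*(12)*conj(2) + 1*(4)*conj(-2) + 2*(-2)*conj(sqrt(2)) + 2*(8)*conj(0) + 2*(-2)*conj(-sqrt(2)) + 4*(4)*conj(0) + 4*(2)*conj(0)]
      = (1/16)[(24) + (-8) + (-4*sqrt(2)) + (0) + (4*sqrt(2)) + (0) + (0)] = 16/16 = 1
  <chi_rho, chi_6> = (1/16)[1*(12)*conj(2) + 1*(4)*conj(2) + 2*(-2)*conj(0) + 2*(8)*conj(-2) + 2*(-2)*conj(0) + 4*(4)*conj(0) + 4*(2)*conj(0)]
      = (1/16)[(24) + (8) + (0) + (-32) + (0) + (0) + (0)] = 0/16 = 0
  <chi_rho, chi_7> = (1/16)[1*(12)*conj(2) + 1*(4)*conj(-2) + 2*(-2)*conj(-sqrt(2)) + 2*(8)*conj(0) + 2*(-2)*conj(sqrt(2)) + 4*(4)*conj(0) + 4*(2)*conj(0)]
      = (1/16)[(24) + (-8) + (4*sqrt(2)) + (0) + (-4*sqrt(2)) + (0) + (0)] = 16/16 = 1
Dimension check: dim(rho) = sum (mult * dim) = 3*1 + 0*1 + 3*1 + 2*1 + 1*2 + 0*2 + 1*2 = 12 = chi_rho(e) = 12.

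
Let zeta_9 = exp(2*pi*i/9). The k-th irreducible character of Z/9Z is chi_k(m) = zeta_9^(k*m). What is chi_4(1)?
chi_4(1) = zeta_9^4 = exp(8*I*pi/9)

Why: chi_4(1) = zeta_9^(4*1) = zeta_9^4. Since zeta_9^9 = 1, this equals zeta_9^4 = exp(2*pi*i*4/9) = exp(8*I*pi/9).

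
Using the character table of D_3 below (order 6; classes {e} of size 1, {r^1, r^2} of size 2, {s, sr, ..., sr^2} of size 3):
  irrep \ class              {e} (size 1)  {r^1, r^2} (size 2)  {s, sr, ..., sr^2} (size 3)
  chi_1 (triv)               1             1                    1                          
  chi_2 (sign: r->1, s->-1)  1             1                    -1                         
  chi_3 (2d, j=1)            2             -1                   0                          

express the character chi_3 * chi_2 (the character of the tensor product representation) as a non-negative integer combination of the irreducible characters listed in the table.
chi_3 tensor chi_2 = chi_3 (all other irreducibles have multiplicity 0).

Solution. The character of a tensor product is the pointwise product (chi_3 * chi_2)(C) = chi_3(C) * chi_2(C):
  {e}: (2)*(1), {r^1, r^2}: (-1)*(1), {s, sr, ..., sr^2}: (0)*(-1)
so (chi_3 * chi_2) takes values
  {e} -> 2, {r^1, r^2} -> -1, {s, sr, ..., sr^2} -> 0.
Now take the inner product of this character with each irreducible chi from the table, <chi_3*chi_2, chi> = (1/6) sum_C |C| (chi_3*chi_2)(C) conj(chi(C)):
  <chi_3*chi_2, chi_1> = (1/6)[1*(2)*conj(1) + 2*(-1)*conj(1) + 3*(0)*conj(1)]
      = (1/6)[(2) + (-2) + (0)] = 0/6 = 0
  <chi_3*chi_2, chi_2> = (1/6)[1*(2)*conj(1) + 2*(-1)*conj(1) + 3*(0)*conj(-1)]
      = (1/6)[(2) + (-2) + (0)] = 0/6 = 0
  <chi_3*chi_2, chi_3> = (1/6)[1*(2)*conj(2) + 2*(-1)*conj(-1) + 3*(0)*conj(0)]
      = (1/6)[(4) + (2) + (0)] = 6/6 = 1
Hence the multiplicities are chi_3: 1. Dimension check: dim(chi_3)*dim(chi_2) = 2*1 = 2 and sum (mult * dim) = 1*2 = 2.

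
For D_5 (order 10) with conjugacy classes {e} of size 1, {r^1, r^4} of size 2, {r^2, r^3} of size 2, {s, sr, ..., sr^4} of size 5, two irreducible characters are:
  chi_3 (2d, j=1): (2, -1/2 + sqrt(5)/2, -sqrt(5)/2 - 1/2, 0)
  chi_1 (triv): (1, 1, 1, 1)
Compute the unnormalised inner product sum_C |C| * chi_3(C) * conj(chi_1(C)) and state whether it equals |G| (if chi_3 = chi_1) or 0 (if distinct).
Sum = 0; so <chi_3, chi_1> = 0 (distinct irreducibles are orthogonal).

Reasoning: Compute term by term over conjugacy classes (|C| * chi_3(C) * conj(chi_1(C))):
  1*(2)*conj(1) + 2*(-1/2 + sqrt(5)/2)*conj(1) + 2*(-sqrt(5)/2 - 1/2)*conj(1) + 5*(0)*conj(1)
  = (2) + (-1 + sqrt(5)) + (-sqrt(5) - 1) + (0)
  = 0.
Dividing by |G| = 10 gives 0/10 = 0, matching the row-orthogonality relation <chi_3, chi_1> = [chi_3 = chi_1].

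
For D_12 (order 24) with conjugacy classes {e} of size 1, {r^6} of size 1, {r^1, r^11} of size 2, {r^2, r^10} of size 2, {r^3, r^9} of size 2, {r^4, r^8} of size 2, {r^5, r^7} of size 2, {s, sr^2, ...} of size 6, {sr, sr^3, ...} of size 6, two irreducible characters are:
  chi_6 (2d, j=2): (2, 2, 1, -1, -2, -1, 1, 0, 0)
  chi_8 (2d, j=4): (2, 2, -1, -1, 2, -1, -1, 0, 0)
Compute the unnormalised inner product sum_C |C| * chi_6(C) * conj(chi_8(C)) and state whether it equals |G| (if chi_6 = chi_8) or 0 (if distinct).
Sum = 0; so <chi_6, chi_8> = 0 (distinct irreducibles are orthogonal).

Why: Compute term by term over conjugacy classes (|C| * chi_6(C) * conj(chi_8(C))):
  1*(2)*conj(2) + 1*(2)*conj(2) + 2*(1)*conj(-1) + 2*(-1)*conj(-1) + 2*(-2)*conj(2) + 2*(-1)*conj(-1) + 2*(1)*conj(-1) + 6*(0)*conj(0) + 6*(0)*conj(0)
  = (4) + (4) + (-2) + (2) + (-8) + (2) + (-2) + (0) + (0)
  = 0.
Dividing by |G| = 24 gives 0/24 = 0, matching the row-orthogonality relation <chi_6, chi_8> = [chi_6 = chi_8].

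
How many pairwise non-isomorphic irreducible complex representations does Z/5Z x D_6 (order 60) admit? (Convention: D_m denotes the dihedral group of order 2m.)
30

Justification: The number of irreducible complex representations of a finite group equals its number of conjugacy classes. For a direct product, #classes(G x H) = #classes(G) * #classes(H). Z/5Z has 5 classes (abelian), D_6 has 6 classes, so 5 * 6 = 30, so Z/5Z x D_6 (order 60) has exactly 30 irreducible complex representations.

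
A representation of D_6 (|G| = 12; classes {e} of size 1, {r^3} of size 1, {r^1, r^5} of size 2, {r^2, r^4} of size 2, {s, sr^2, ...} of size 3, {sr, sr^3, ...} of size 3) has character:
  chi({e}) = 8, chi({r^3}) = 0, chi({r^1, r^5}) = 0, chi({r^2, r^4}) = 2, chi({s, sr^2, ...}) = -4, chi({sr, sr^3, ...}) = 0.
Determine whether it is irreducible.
Not irreducible (reducible): <chi, chi> = 10 > 1.

Proof sketch: <chi, chi> = (1/|G|) sum_C |C| * |chi(C)|^2 = (1/12)[1*|8|^2 + 1*|0|^2 + 2*|0|^2 + 2*|2|^2 + 3*|-4|^2 + 3*|0|^2]
  = (1/12)[(64) + (0) + (0) + (8) + (48) + (0)] = 120/12 = 10.
A character is irreducible iff <chi, chi> = 1, so this representation is reducible.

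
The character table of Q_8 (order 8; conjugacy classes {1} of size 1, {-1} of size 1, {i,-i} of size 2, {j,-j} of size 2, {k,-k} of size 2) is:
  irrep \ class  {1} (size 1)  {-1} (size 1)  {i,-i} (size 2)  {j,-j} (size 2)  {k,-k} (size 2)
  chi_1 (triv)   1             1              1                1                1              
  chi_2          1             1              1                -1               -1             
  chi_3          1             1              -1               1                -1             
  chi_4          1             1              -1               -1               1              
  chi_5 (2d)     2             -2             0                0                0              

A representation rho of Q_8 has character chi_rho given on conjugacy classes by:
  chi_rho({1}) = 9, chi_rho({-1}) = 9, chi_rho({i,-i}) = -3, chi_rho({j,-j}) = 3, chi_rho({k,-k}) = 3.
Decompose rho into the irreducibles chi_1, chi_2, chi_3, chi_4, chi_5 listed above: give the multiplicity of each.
Multiplicities: chi_1: 3, chi_2: 0, chi_3: 3, chi_4: 3, chi_5: 0.

Derivation: Use <chi_rho, chi> = (1/|G|) sum_C |C| * chi_rho(C) * conj(chi(C)) with |G| = 8 for each irreducible chi in the table:
  <chi_rho, chi_1> = (1/8)[1*(9)*conj(1) + 1*(9)*conj(1) + 2*(-3)*conj(1) + 2*(3)*conj(1) + 2*(3)*conj(1)]
      = (1/8)[(9) + (9) + (-6) + (6) + (6)] = 24/8 = 3
  <chi_rho, chi_2> = (1/8)[1*(9)*conj(1) + 1*(9)*conj(1) + 2*(-3)*conj(1) + 2*(3)*conj(-1) + 2*(3)*conj(-1)]
      = (1/8)[(9) + (9) + (-6) + (-6) + (-6)] = 0/8 = 0
  <chi_rho, chi_3> = (1/8)[1*(9)*conj(1) + 1*(9)*conj(1) + 2*(-3)*conj(-1) + 2*(3)*conj(1) + 2*(3)*conj(-1)]
      = (1/8)[(9) + (9) + (6) + (6) + (-6)] = 24/8 = 3
  <chi_rho, chi_4> = (1/8)[1*(9)*conj(1) + 1*(9)*conj(1) + 2*(-3)*conj(-1) + 2*(3)*conj(-1) + 2*(3)*conj(1)]
      = (1/8)[(9) + (9) + (6) + (-6) + (6)] = 24/8 = 3
  <chi_rho, chi_5> = (1/8)[1*(9)*conj(2) + 1*(9)*conj(-2) + 2*(-3)*conj(0) + 2*(3)*conj(0) + 2*(3)*conj(0)]
      = (1/8)[(18) + (-18) + (0) + (0) + (0)] = 0/8 = 0
Dimension check: dim(rho) = sum (mult * dim) = 3*1 + 0*1 + 3*1 + 3*1 + 0*2 = 9 = chi_rho(e) = 9.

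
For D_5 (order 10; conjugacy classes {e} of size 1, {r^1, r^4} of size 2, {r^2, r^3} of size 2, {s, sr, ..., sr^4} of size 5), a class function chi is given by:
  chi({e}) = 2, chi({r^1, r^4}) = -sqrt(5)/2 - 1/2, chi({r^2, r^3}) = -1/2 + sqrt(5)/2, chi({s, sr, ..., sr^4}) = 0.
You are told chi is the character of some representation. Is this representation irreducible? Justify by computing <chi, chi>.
Irreducible: <chi, chi> = 1.

Derivation: <chi, chi> = (1/|G|) sum_C |C| * |chi(C)|^2 = (1/10)[1*|2|^2 + 2*|-sqrt(5)/2 - 1/2|^2 + 2*|-1/2 + sqrt(5)/2|^2 + 5*|0|^2]
  = (1/10)[(4) + (sqrt(5) + 3) + (3 - sqrt(5)) + (0)] = 10/10 = 1.
A character is irreducible iff <chi, chi> = 1, so this representation is irreducible.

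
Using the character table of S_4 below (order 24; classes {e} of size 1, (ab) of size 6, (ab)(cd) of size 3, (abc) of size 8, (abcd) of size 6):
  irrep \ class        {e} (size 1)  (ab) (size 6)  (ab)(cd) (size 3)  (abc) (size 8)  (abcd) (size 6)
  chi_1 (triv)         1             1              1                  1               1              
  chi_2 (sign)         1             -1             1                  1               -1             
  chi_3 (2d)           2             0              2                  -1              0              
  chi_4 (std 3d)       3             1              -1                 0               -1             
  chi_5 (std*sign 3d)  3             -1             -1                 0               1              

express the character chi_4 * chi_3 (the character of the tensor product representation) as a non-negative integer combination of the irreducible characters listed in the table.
chi_4 tensor chi_3 = chi_4 + chi_5 (all other irreducibles have multiplicity 0).

Derivation: The character of a tensor product is the pointwise product (chi_4 * chi_3)(C) = chi_4(C) * chi_3(C):
  {e}: (3)*(2), (ab): (1)*(0), (ab)(cd): (-1)*(2), (abc): (0)*(-1), (abcd): (-1)*(0)
so (chi_4 * chi_3) takes values
  {e} -> 6, (ab) -> 0, (ab)(cd) -> -2, (abc) -> 0, (abcd) -> 0.
Now take the inner product of this character with each irreducible chi from the table, <chi_4*chi_3, chi> = (1/24) sum_C |C| (chi_4*chi_3)(C) conj(chi(C)):
  <chi_4*chi_3, chi_1> = (1/24)[1*(6)*conj(1) + 6*(0)*conj(1) + 3*(-2)*conj(1) + 8*(0)*conj(1) + 6*(0)*conj(1)]
      = (1/24)[(6) + (0) + (-6) + (0) + (0)] = 0/24 = 0
  <chi_4*chi_3, chi_2> = (1/24)[1*(6)*conj(1) + 6*(0)*conj(-1) + 3*(-2)*conj(1) + 8*(0)*conj(1) + 6*(0)*conj(-1)]
      = (1/24)[(6) + (0) + (-6) + (0) + (0)] = 0/24 = 0
  <chi_4*chi_3, chi_3> = (1/24)[1*(6)*conj(2) + 6*(0)*conj(0) + 3*(-2)*conj(2) + 8*(0)*conj(-1) + 6*(0)*conj(0)]
      = (1/24)[(12) + (0) + (-12) + (0) + (0)] = 0/24 = 0
  <chi_4*chi_3, chi_4> = (1/24)[1*(6)*conj(3) + 6*(0)*conj(1) + 3*(-2)*conj(-1) + 8*(0)*conj(0) + 6*(0)*conj(-1)]
      = (1/24)[(18) + (0) + (6) + (0) + (0)] = 24/24 = 1
  <chi_4*chi_3, chi_5> = (1/24)[1*(6)*conj(3) + 6*(0)*conj(-1) + 3*(-2)*conj(-1) + 8*(0)*conj(0) + 6*(0)*conj(1)]
      = (1/24)[(18) + (0) + (6) + (0) + (0)] = 24/24 = 1
Hence the multiplicities are chi_4: 1, chi_5: 1. Dimension check: dim(chi_4)*dim(chi_3) = 3*2 = 6 and sum (mult * dim) = 1*3 + 1*3 = 6.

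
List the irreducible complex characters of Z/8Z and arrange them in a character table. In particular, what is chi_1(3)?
Character table of Z/8Z (irreps indexed chi_0,...,chi_7 with chi_k(m) = zeta_8^(k*m), zeta_8 = exp(2*pi*i/8)):
  irrep \ class  {0} (size 1)  {1} (size 1)    {2} (size 1)  {3} (size 1)    {4} (size 1)  {5} (size 1)    {6} (size 1)  {7} (size 1)  
  chi_0          1             1               1             1               1             1               1             1             
  chi_1          1             exp(I*pi/4)     I             exp(3*I*pi/4)   -1            exp(-3*I*pi/4)  -I            exp(-I*pi/4)  
  chi_2          1             I               -1            -I              1             I               -1            -I            
  chi_3          1             exp(3*I*pi/4)   -I            exp(I*pi/4)     -1            exp(-I*pi/4)    I             exp(-3*I*pi/4)
  chi_4          1             -1              1             -1              1             -1              1             -1            
  chi_5          1             exp(-3*I*pi/4)  I             exp(-I*pi/4)    -1            exp(I*pi/4)     -I            exp(3*I*pi/4) 
  chi_6          1             -I              -1            I               1             -I              -1            I             
  chi_7          1             exp(-I*pi/4)    -I            exp(-3*I*pi/4)  -1            exp(3*I*pi/4)   I             exp(I*pi/4)   

Spot check: chi_1(3) = zeta_8^(1*3) = zeta_8^3 = exp(3*I*pi/4).

Working: Z/8Z is abelian, so all 8 irreducible complex representations are 1-dimensional. They are given by chi_k(m) = zeta_8^(k*m) for k = 0,...,7. Row orthogonality: sum_m chi_k(m) conj(chi_l(m)) = 8 * [k = l].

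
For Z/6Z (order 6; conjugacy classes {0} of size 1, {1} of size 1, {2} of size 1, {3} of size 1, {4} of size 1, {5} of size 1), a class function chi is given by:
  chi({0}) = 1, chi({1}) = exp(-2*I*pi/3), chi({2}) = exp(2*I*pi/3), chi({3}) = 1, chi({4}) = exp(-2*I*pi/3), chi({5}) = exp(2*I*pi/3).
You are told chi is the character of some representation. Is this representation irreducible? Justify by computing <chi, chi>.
Irreducible: <chi, chi> = 1.

Justification: <chi, chi> = (1/|G|) sum_C |C| * |chi(C)|^2 = (1/6)[1*|1|^2 + 1*|exp(-2*I*pi/3)|^2 + 1*|exp(2*I*pi/3)|^2 + 1*|1|^2 + 1*|exp(-2*I*pi/3)|^2 + 1*|exp(2*I*pi/3)|^2]
  = (1/6)[(1) + (1) + (1) + (1) + (1) + (1)] = 6/6 = 1.
(Exp terms are combined using exp(i*s)*conj(exp(i*t)) = exp(i*(s-t)), and sums of them are collapsed using the identity that for every m > 1 the m distinct m-th roots of unity sum to 0, e.g. 1 + exp(2*I*pi/3) + exp(-2*I*pi/3) = 0.)
A character is irreducible iff <chi, chi> = 1, so this representation is irreducible.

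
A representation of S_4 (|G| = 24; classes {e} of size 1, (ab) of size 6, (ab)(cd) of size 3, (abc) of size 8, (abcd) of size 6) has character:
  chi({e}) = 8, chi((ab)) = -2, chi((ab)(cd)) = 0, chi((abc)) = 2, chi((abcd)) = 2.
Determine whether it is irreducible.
Not irreducible (reducible): <chi, chi> = 6 > 1.

Why: <chi, chi> = (1/|G|) sum_C |C| * |chi(C)|^2 = (1/24)[1*|8|^2 + 6*|-2|^2 + 3*|0|^2 + 8*|2|^2 + 6*|2|^2]
  = (1/24)[(64) + (24) + (0) + (32) + (24)] = 144/24 = 6.
A character is irreducible iff <chi, chi> = 1, so this representation is reducible.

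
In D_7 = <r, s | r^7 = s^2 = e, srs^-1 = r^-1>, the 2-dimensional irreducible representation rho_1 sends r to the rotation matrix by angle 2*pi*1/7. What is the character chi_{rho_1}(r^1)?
chi_{rho_1}(r^1) = 2*cos(2*pi*1*1/7) = 2*cos(2*pi/7)

Working: rho_1(r^1) is rotation by angle 2*pi*1*1/7, whose trace is 2*cos(2*pi*1*1/7) = 2*cos(2*pi/7).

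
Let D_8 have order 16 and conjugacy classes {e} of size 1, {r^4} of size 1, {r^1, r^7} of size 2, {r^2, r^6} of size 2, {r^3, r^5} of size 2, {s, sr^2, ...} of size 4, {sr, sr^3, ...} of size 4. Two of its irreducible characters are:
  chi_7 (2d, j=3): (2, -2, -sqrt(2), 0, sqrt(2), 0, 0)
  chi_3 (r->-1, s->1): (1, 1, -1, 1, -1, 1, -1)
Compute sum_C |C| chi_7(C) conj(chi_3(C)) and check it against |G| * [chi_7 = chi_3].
Sum = 0; so <chi_7, chi_3> = 0 (distinct irreducibles are orthogonal).

Working: Compute term by term over conjugacy classes (|C| * chi_7(C) * conj(chi_3(C))):
  1*(2)*conj(1) + 1*(-2)*conj(1) + 2*(-sqrt(2))*conj(-1) + 2*(0)*conj(1) + 2*(sqrt(2))*conj(-1) + 4*(0)*conj(1) + 4*(0)*conj(-1)
  = (2) + (-2) + (2*sqrt(2)) + (0) + (-2*sqrt(2)) + (0) + (0)
  = 0.
Dividing by |G| = 16 gives 0/16 = 0, matching the row-orthogonality relation <chi_7, chi_3> = [chi_7 = chi_3].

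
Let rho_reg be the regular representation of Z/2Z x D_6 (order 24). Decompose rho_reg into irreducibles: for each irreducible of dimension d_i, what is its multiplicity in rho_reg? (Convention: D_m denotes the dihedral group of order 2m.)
Each irreducible V_i of dimension d_i appears with multiplicity d_i, i.e. rho_reg = (direct sum over all irreducibles V_i) d_i V_i. The irreducible dimensions for Z/2Z x D_6 are 1, 1, 1, 1, 1, 1, 1, 1, 2, 2, 2, 2: 8 irreducibles of dimension 1, each with multiplicity 1; 4 irreducibles of dimension 2, each with multiplicity 2. Total dimension 8*1*1 + 4*2*2 = 24 = |G|.

Solution. General theorem: in the regular representation of a finite group G, each irreducible appears with multiplicity equal to its dimension. Check: dim(rho_reg) = sum d_i^2 = 1 + 1 + 1 + 1 + 1 + 1 + 1 + 1 + 4 + 4 + 4 + 4 = 24 = |G|.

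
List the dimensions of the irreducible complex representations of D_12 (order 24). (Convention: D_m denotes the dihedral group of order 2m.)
Dimensions: 1, 1, 1, 1, 2, 2, 2, 2, 2

Solution. There are 9 irreducibles (= number of conjugacy classes). Their dimensions d_i satisfy sum d_i^2 = |G| = 24: 1 + 1 + 1 + 1 + 4 + 4 + 4 + 4 + 4 = 24.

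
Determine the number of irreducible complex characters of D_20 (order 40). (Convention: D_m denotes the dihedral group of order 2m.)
13

Justification: The number of irreducible complex representations of a finite group equals its number of conjugacy classes. D_20 has 13 conjugacy classes (n/2 + 3 for n even), so D_20 (order 40) has exactly 13 irreducible complex representations.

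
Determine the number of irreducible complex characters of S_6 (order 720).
11

Working: The number of irreducible complex representations of a finite group equals its number of conjugacy classes. Conjugacy classes in S_6 correspond to cycle types, i.e. partitions of 6; there are p(6) = 11 of them, so S_6 (order 720) has exactly 11 irreducible complex representations.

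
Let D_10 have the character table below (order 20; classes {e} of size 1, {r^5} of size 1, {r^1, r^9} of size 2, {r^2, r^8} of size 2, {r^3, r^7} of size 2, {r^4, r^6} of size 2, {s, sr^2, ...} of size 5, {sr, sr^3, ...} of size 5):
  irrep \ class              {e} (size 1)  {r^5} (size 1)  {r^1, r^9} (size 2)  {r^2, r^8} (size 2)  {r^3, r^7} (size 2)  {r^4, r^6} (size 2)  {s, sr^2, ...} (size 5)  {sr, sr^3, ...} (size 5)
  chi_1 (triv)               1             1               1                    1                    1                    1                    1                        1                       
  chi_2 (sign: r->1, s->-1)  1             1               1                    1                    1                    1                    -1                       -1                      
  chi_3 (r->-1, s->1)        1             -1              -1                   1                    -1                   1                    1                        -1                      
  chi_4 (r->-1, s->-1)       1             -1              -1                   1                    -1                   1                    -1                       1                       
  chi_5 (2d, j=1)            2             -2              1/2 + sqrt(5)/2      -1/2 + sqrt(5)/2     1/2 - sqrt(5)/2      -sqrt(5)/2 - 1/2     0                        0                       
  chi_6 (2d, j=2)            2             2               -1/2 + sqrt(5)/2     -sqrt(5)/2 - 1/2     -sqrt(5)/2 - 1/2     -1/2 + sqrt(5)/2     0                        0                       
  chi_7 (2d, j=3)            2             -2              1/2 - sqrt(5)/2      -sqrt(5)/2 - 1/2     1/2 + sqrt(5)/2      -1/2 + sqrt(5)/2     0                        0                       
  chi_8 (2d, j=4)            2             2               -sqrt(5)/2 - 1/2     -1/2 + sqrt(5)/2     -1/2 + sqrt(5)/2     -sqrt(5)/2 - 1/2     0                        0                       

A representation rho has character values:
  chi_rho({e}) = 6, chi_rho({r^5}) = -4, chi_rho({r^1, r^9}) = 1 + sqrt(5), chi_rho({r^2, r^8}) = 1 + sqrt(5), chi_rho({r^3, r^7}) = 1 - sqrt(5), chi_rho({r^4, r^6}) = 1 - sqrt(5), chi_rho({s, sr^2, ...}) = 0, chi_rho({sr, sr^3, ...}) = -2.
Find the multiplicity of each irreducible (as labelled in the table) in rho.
Multiplicities: chi_1: 0, chi_2: 1, chi_3: 1, chi_4: 0, chi_5: 2, chi_6: 0, chi_7: 0, chi_8: 0.

Use <chi_rho, chi> = (1/|G|) sum_C |C| * chi_rho(C) * conj(chi(C)) with |G| = 20 for each irreducible chi in the table:
  <chi_rho, chi_1> = (1/20)[1*(6)*conj(1) + 1*(-4)*conj(1) + 2*(1 + sqrt(5))*conj(1) + 2*(1 + sqrt(5))*conj(1) + 2*(1 - sqrt(5))*conj(1) + 2*(1 - sqrt(5))*conj(1) + 5*(0)*conj(1) + 5*(-2)*conj(1)]
      = (1/20)[(6) + (-4) + (2 + 2*sqrt(5)) + (2 + 2*sqrt(5)) + (2 - 2*sqrt(5)) + (2 - 2*sqrt(5)) + (0) + (-10)] = 0/20 = 0
  <chi_rho, chi_2> = (1/20)[1*(6)*conj(1) + 1*(-4)*conj(1) + 2*(1 + sqrt(5))*conj(1) + 2*(1 + sqrt(5))*conj(1) + 2*(1 - sqrt(5))*conj(1) + 2*(1 - sqrt(5))*conj(1) + 5*(0)*conj(-1) + 5*(-2)*conj(-1)]
      = (1/20)[(6) + (-4) + (2 + 2*sqrt(5)) + (2 + 2*sqrt(5)) + (2 - 2*sqrt(5)) + (2 - 2*sqrt(5)) + (0) + (10)] = 20/20 = 1
  <chi_rho, chi_3> = (1/20)[1*(6)*conj(1) + 1*(-4)*conj(-1) + 2*(1 + sqrt(5))*conj(-1) + 2*(1 + sqrt(5))*conj(1) + 2*(1 - sqrt(5))*conj(-1) + 2*(1 - sqrt(5))*conj(1) + 5*(0)*conj(1) + 5*(-2)*conj(-1)]
      = (1/20)[(6) + (4) + (-2*sqrt(5) - 2) + (2 + 2*sqrt(5)) + (-2 + 2*sqrt(5)) + (2 - 2*sqrt(5)) + (0) + (10)] = 20/20 = 1
  <chi_rho, chi_4> = (1/20)[1*(6)*conj(1) + 1*(-4)*conj(-1) + 2*(1 + sqrt(5))*conj(-1) + 2*(1 + sqrt(5))*conj(1) + 2*(1 - sqrt(5))*conj(-1) + 2*(1 - sqrt(5))*conj(1) + 5*(0)*conj(-1) + 5*(-2)*conj(1)]
      = (1/20)[(6) + (4) + (-2*sqrt(5) - 2) + (2 + 2*sqrt(5)) + (-2 + 2*sqrt(5)) + (2 - 2*sqrt(5)) + (0) + (-10)] = 0/20 = 0
  <chi_rho, chi_5> = (1/20)[1*(6)*conj(2) + 1*(-4)*conj(-2) + 2*(1 + sqrt(5))*conj(1/2 + sqrt(5)/2) + 2*(1 + sqrt(5))*conj(-1/2 + sqrt(5)/2) + 2*(1 - sqrt(5))*conj(1/2 - sqrt(5)/2) + 2*(1 - sqrt(5))*conj(-sqrt(5)/2 - 1/2) + 5*(0)*conj(0) + 5*(-2)*conj(0)]
      = (1/20)[(12) + (8) + (2*sqrt(5) + 6) + (4) + (6 - 2*sqrt(5)) + (4) + (0) + (0)] = 40/20 = 2
  <chi_rho, chi_6> = (1/20)[1*(6)*conj(2) + 1*(-4)*conj(2) + 2*(1 + sqrt(5))*conj(-1/2 + sqrt(5)/2) + 2*(1 + sqrt(5))*conj(-sqrt(5)/2 - 1/2) + 2*(1 - sqrt(5))*conj(-sqrt(5)/2 - 1/2) + 2*(1 - sqrt(5))*conj(-1/2 + sqrt(5)/2) + 5*(0)*conj(0) + 5*(-2)*conj(0)]
      = (1/20)[(12) + (-8) + (4) + (-6 - 2*sqrt(5)) + (4) + (-6 + 2*sqrt(5)) + (0) + (0)] = 0/20 = 0
  <chi_rho, chi_7> = (1/20)[1*(6)*conj(2) + 1*(-4)*conj(-2) + 2*(1 + sqrt(5))*conj(1/2 - sqrt(5)/2) + 2*(1 + sqrt(5))*conj(-sqrt(5)/2 - 1/2) + 2*(1 - sqrt(5))*conj(1/2 + sqrt(5)/2) + 2*(1 - sqrt(5))*conj(-1/2 + sqrt(5)/2) + 5*(0)*conj(0) + 5*(-2)*conj(0)]
      = (1/20)[(12) + (8) + (-4) + (-6 - 2*sqrt(5)) + (-4) + (-6 + 2*sqrt(5)) + (0) + (0)] = 0/20 = 0
  <chi_rho, chi_8> = (1/20)[1*(6)*conj(2) + 1*(-4)*conj(2) + 2*(1 + sqrt(5))*conj(-sqrt(5)/2 - 1/2) + 2*(1 + sqrt(5))*conj(-1/2 + sqrt(5)/2) + 2*(1 - sqrt(5))*conj(-1/2 + sqrt(5)/2) + 2*(1 - sqrt(5))*conj(-sqrt(5)/2 - 1/2) + 5*(0)*conj(0) + 5*(-2)*conj(0)]
      = (1/20)[(12) + (-8) + (-6 - 2*sqrt(5)) + (4) + (-6 + 2*sqrt(5)) + (4) + (0) + (0)] = 0/20 = 0
Dimension check: dim(rho) = sum (mult * dim) = 0*1 + 1*1 + 1*1 + 0*1 + 2*2 + 0*2 + 0*2 + 0*2 = 6 = chi_rho(e) = 6.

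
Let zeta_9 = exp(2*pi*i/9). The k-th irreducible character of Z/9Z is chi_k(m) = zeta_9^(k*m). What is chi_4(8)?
chi_4(8) = zeta_9^32 = exp(-8*I*pi/9)

Why: chi_4(8) = zeta_9^(4*8) = zeta_9^32. Since zeta_9^9 = 1, this equals zeta_9^5 = exp(2*pi*i*5/9) = exp(-8*I*pi/9).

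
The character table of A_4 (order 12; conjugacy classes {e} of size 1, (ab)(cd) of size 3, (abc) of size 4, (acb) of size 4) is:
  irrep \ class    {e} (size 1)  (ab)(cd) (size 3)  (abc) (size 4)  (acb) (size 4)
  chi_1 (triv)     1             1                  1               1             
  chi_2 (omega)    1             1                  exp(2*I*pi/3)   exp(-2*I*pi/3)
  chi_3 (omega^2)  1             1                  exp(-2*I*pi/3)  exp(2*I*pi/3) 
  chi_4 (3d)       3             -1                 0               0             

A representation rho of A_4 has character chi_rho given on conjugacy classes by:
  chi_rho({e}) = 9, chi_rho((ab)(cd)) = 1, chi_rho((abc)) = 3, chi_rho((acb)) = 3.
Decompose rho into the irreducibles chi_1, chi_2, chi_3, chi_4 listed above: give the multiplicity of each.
Multiplicities: chi_1: 3, chi_2: 0, chi_3: 0, chi_4: 2.

Use <chi_rho, chi> = (1/|G|) sum_C |C| * chi_rho(C) * conj(chi(C)) with |G| = 12 for each irreducible chi in the table:
  <chi_rho, chi_1> = (1/12)[1*(9)*conj(1) + 3*(1)*conj(1) + 4*(3)*conj(1) + 4*(3)*conj(1)]
      = (1/12)[(9) + (3) + (12) + (12)] = 36/12 = 3
  <chi_rho, chi_2> = (1/12)[1*(9)*conj(1) + 3*(1)*conj(1) + 4*(3)*conj(exp(2*I*pi/3)) + 4*(3)*conj(exp(-2*I*pi/3))]
      = (1/12)[(9) + (3) + (12*exp(-2*I*pi/3)) + (12*exp(2*I*pi/3))] = 0/12 = 0
  <chi_rho, chi_3> = (1/12)[1*(9)*conj(1) + 3*(1)*conj(1) + 4*(3)*conj(exp(-2*I*pi/3)) + 4*(3)*conj(exp(2*I*pi/3))]
      = (1/12)[(9) + (3) + (12*exp(2*I*pi/3)) + (12*exp(-2*I*pi/3))] = 0/12 = 0
  <chi_rho, chi_4> = (1/12)[1*(9)*conj(3) + 3*(1)*conj(-1) + 4*(3)*conj(0) + 4*(3)*conj(0)]
      = (1/12)[(27) + (-3) + (0) + (0)] = 24/12 = 2
(Exp terms are combined using exp(i*s)*conj(exp(i*t)) = exp(i*(s-t)), and sums of them are collapsed using the identity that for every m > 1 the m distinct m-th roots of unity sum to 0, e.g. 1 + exp(2*I*pi/3) + exp(-2*I*pi/3) = 0.)
Dimension check: dim(rho) = sum (mult * dim) = 3*1 + 0*1 + 0*1 + 2*3 = 9 = chi_rho(e) = 9.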